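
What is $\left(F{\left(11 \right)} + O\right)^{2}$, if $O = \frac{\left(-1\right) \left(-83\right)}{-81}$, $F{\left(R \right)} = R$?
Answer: $\frac{652864}{6561} \approx 99.507$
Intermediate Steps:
$O = - \frac{83}{81}$ ($O = 83 \left(- \frac{1}{81}\right) = - \frac{83}{81} \approx -1.0247$)
$\left(F{\left(11 \right)} + O\right)^{2} = \left(11 - \frac{83}{81}\right)^{2} = \left(\frac{808}{81}\right)^{2} = \frac{652864}{6561}$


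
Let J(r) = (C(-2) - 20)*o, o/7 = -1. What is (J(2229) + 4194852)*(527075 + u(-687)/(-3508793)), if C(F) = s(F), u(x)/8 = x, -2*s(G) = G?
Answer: 7758192992742205435/3508793 ≈ 2.2111e+12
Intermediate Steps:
s(G) = -G/2
o = -7 (o = 7*(-1) = -7)
u(x) = 8*x
C(F) = -F/2
J(r) = 133 (J(r) = (-½*(-2) - 20)*(-7) = (1 - 20)*(-7) = -19*(-7) = 133)
(J(2229) + 4194852)*(527075 + u(-687)/(-3508793)) = (133 + 4194852)*(527075 + (8*(-687))/(-3508793)) = 4194985*(527075 - 5496*(-1/3508793)) = 4194985*(527075 + 5496/3508793) = 4194985*(1849397075971/3508793) = 7758192992742205435/3508793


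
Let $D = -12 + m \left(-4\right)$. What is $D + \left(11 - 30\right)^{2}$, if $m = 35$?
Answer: $209$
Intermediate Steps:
$D = -152$ ($D = -12 + 35 \left(-4\right) = -12 - 140 = -152$)
$D + \left(11 - 30\right)^{2} = -152 + \left(11 - 30\right)^{2} = -152 + \left(-19\right)^{2} = -152 + 361 = 209$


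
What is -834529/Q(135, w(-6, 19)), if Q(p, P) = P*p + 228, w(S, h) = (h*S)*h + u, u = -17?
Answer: 834529/294477 ≈ 2.8339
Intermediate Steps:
w(S, h) = -17 + S*h**2 (w(S, h) = (h*S)*h - 17 = (S*h)*h - 17 = S*h**2 - 17 = -17 + S*h**2)
Q(p, P) = 228 + P*p
-834529/Q(135, w(-6, 19)) = -834529/(228 + (-17 - 6*19**2)*135) = -834529/(228 + (-17 - 6*361)*135) = -834529/(228 + (-17 - 2166)*135) = -834529/(228 - 2183*135) = -834529/(228 - 294705) = -834529/(-294477) = -834529*(-1/294477) = 834529/294477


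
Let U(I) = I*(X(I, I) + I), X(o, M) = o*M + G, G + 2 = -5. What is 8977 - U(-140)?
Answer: 2732397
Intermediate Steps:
G = -7 (G = -2 - 5 = -7)
X(o, M) = -7 + M*o (X(o, M) = o*M - 7 = M*o - 7 = -7 + M*o)
U(I) = I*(-7 + I + I**2) (U(I) = I*((-7 + I*I) + I) = I*((-7 + I**2) + I) = I*(-7 + I + I**2))
8977 - U(-140) = 8977 - (-140)*(-7 - 140 + (-140)**2) = 8977 - (-140)*(-7 - 140 + 19600) = 8977 - (-140)*19453 = 8977 - 1*(-2723420) = 8977 + 2723420 = 2732397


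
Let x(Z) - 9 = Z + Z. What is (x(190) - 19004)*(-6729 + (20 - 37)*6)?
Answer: 127159065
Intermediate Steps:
x(Z) = 9 + 2*Z (x(Z) = 9 + (Z + Z) = 9 + 2*Z)
(x(190) - 19004)*(-6729 + (20 - 37)*6) = ((9 + 2*190) - 19004)*(-6729 + (20 - 37)*6) = ((9 + 380) - 19004)*(-6729 - 17*6) = (389 - 19004)*(-6729 - 102) = -18615*(-6831) = 127159065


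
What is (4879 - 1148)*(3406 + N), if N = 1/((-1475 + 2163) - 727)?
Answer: 38123071/3 ≈ 1.2708e+7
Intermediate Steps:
N = -1/39 (N = 1/(688 - 727) = 1/(-39) = -1/39 ≈ -0.025641)
(4879 - 1148)*(3406 + N) = (4879 - 1148)*(3406 - 1/39) = 3731*(132833/39) = 38123071/3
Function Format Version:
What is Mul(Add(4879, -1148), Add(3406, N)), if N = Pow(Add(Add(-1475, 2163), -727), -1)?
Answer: Rational(38123071, 3) ≈ 1.2708e+7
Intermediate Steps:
N = Rational(-1, 39) (N = Pow(Add(688, -727), -1) = Pow(-39, -1) = Rational(-1, 39) ≈ -0.025641)
Mul(Add(4879, -1148), Add(3406, N)) = Mul(Add(4879, -1148), Add(3406, Rational(-1, 39))) = Mul(3731, Rational(132833, 39)) = Rational(38123071, 3)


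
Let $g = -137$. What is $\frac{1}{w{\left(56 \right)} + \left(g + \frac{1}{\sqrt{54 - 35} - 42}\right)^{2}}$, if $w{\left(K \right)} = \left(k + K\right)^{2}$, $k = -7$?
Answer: $\frac{64483262493}{1365535960261757} - \frac{478214 \sqrt{19}}{1365535960261757} \approx 4.722 \cdot 10^{-5}$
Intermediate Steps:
$w{\left(K \right)} = \left(-7 + K\right)^{2}$
$\frac{1}{w{\left(56 \right)} + \left(g + \frac{1}{\sqrt{54 - 35} - 42}\right)^{2}} = \frac{1}{\left(-7 + 56\right)^{2} + \left(-137 + \frac{1}{\sqrt{54 - 35} - 42}\right)^{2}} = \frac{1}{49^{2} + \left(-137 + \frac{1}{\sqrt{19} - 42}\right)^{2}} = \frac{1}{2401 + \left(-137 + \frac{1}{-42 + \sqrt{19}}\right)^{2}}$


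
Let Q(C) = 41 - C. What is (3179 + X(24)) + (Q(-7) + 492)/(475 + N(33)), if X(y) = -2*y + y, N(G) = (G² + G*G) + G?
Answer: 4237435/1343 ≈ 3155.2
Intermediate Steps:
N(G) = G + 2*G² (N(G) = (G² + G²) + G = 2*G² + G = G + 2*G²)
X(y) = -y
(3179 + X(24)) + (Q(-7) + 492)/(475 + N(33)) = (3179 - 1*24) + ((41 - 1*(-7)) + 492)/(475 + 33*(1 + 2*33)) = (3179 - 24) + ((41 + 7) + 492)/(475 + 33*(1 + 66)) = 3155 + (48 + 492)/(475 + 33*67) = 3155 + 540/(475 + 2211) = 3155 + 540/2686 = 3155 + 540*(1/2686) = 3155 + 270/1343 = 4237435/1343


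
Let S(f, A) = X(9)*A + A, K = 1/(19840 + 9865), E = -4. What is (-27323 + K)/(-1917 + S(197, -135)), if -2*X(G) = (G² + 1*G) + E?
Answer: -270543238/37160955 ≈ -7.2803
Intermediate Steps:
X(G) = 2 - G/2 - G²/2 (X(G) = -((G² + 1*G) - 4)/2 = -((G² + G) - 4)/2 = -((G + G²) - 4)/2 = -(-4 + G + G²)/2 = 2 - G/2 - G²/2)
K = 1/29705 ≈ 3.3664e-5
S(f, A) = -42*A (S(f, A) = (2 - ½*9 - ½*9²)*A + A = (2 - 9/2 - ½*81)*A + A = (2 - 9/2 - 81/2)*A + A = -43*A + A = -42*A)
(-27323 + K)/(-1917 + S(197, -135)) = (-27323 + 1/29705)/(-1917 - 42*(-135)) = -811629714/(29705*(-1917 + 5670)) = -811629714/29705/3753 = -811629714/29705*1/3753 = -270543238/37160955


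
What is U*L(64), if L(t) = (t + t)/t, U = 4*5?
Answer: 40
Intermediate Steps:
U = 20
L(t) = 2 (L(t) = (2*t)/t = 2)
U*L(64) = 20*2 = 40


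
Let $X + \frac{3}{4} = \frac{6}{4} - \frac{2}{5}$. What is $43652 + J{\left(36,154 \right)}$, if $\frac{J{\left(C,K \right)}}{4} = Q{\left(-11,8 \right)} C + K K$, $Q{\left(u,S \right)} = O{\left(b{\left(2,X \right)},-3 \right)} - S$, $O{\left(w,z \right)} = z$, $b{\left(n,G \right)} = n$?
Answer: $136932$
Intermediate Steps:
$X = \frac{7}{20}$ ($X = - \frac{3}{4} + \left(\frac{6}{4} - \frac{2}{5}\right) = - \frac{3}{4} + \left(6 \cdot \frac{1}{4} - \frac{2}{5}\right) = - \frac{3}{4} + \left(\frac{3}{2} - \frac{2}{5}\right) = - \frac{3}{4} + \frac{11}{10} = \frac{7}{20} \approx 0.35$)
$Q{\left(u,S \right)} = -3 - S$
$J{\left(C,K \right)} = - 44 C + 4 K^{2}$ ($J{\left(C,K \right)} = 4 \left(\left(-3 - 8\right) C + K K\right) = 4 \left(\left(-3 - 8\right) C + K^{2}\right) = 4 \left(- 11 C + K^{2}\right) = 4 \left(K^{2} - 11 C\right) = - 44 C + 4 K^{2}$)
$43652 + J{\left(36,154 \right)} = 43652 + \left(\left(-44\right) 36 + 4 \cdot 154^{2}\right) = 43652 + \left(-1584 + 4 \cdot 23716\right) = 43652 + \left(-1584 + 94864\right) = 43652 + 93280 = 136932$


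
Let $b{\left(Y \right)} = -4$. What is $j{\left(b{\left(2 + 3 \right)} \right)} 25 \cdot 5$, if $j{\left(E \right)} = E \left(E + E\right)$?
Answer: $4000$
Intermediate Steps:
$j{\left(E \right)} = 2 E^{2}$ ($j{\left(E \right)} = E 2 E = 2 E^{2}$)
$j{\left(b{\left(2 + 3 \right)} \right)} 25 \cdot 5 = 2 \left(-4\right)^{2} \cdot 25 \cdot 5 = 2 \cdot 16 \cdot 25 \cdot 5 = 32 \cdot 25 \cdot 5 = 800 \cdot 5 = 4000$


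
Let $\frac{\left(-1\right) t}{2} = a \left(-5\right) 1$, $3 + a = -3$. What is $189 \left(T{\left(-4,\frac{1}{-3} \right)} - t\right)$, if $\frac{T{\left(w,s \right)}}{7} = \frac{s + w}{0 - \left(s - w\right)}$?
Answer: $\frac{141939}{11} \approx 12904.0$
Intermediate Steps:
$a = -6$ ($a = -3 - 3 = -6$)
$T{\left(w,s \right)} = \frac{7 \left(s + w\right)}{w - s}$ ($T{\left(w,s \right)} = 7 \frac{s + w}{0 - \left(s - w\right)} = 7 \frac{s + w}{w - s} = \frac{7 \left(s + w\right)}{w - s}$)
$t = -60$ ($t = - 2 \left(-6\right) \left(-5\right) 1 = - 2 \cdot 30 \cdot 1 = \left(-2\right) 30 = -60$)
$189 \left(T{\left(-4,\frac{1}{-3} \right)} - t\right) = 189 \left(\frac{7 \left(- \frac{1}{-3} - -4\right)}{\frac{1}{-3} - -4} - -60\right) = 189 \left(\frac{7 \left(\left(-1\right) \left(- \frac{1}{3}\right) + 4\right)}{- \frac{1}{3} + 4} + 60\right) = 189 \left(\frac{7 \left(\frac{1}{3} + 4\right)}{\frac{11}{3}} + 60\right) = 189 \left(7 \cdot \frac{3}{11} \cdot \frac{13}{3} + 60\right) = 189 \left(\frac{91}{11} + 60\right) = 189 \cdot \frac{751}{11} = \frac{141939}{11}$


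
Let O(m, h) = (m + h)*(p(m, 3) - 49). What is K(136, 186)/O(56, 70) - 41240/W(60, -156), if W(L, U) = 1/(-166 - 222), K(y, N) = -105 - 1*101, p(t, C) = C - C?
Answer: 49395457543/3087 ≈ 1.6001e+7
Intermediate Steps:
p(t, C) = 0
K(y, N) = -206 (K(y, N) = -105 - 101 = -206)
O(m, h) = -49*h - 49*m (O(m, h) = (m + h)*(0 - 49) = (h + m)*(-49) = -49*h - 49*m)
W(L, U) = -1/388 (W(L, U) = 1/(-388) = -1/388)
K(136, 186)/O(56, 70) - 41240/W(60, -156) = -206/(-49*70 - 49*56) - 41240/(-1/388) = -206/(-3430 - 2744) - 41240*(-388) = -206/(-6174) + 16001120 = -206*(-1/6174) + 16001120 = 103/3087 + 16001120 = 49395457543/3087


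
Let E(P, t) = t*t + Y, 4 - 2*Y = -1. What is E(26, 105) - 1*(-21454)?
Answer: 64963/2 ≈ 32482.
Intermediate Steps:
Y = 5/2 (Y = 2 - ½*(-1) = 2 + ½ = 5/2 ≈ 2.5000)
E(P, t) = 5/2 + t² (E(P, t) = t*t + 5/2 = t² + 5/2 = 5/2 + t²)
E(26, 105) - 1*(-21454) = (5/2 + 105²) - 1*(-21454) = (5/2 + 11025) + 21454 = 22055/2 + 21454 = 64963/2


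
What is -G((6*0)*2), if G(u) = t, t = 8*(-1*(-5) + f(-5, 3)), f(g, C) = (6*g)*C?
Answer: 680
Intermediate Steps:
f(g, C) = 6*C*g
t = -680 (t = 8*(-1*(-5) + 6*3*(-5)) = 8*(5 - 90) = 8*(-85) = -680)
G(u) = -680
-G((6*0)*2) = -1*(-680) = 680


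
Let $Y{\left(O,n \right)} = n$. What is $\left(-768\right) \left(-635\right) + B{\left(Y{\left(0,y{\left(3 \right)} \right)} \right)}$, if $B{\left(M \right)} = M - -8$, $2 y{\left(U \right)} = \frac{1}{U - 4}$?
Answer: $\frac{975375}{2} \approx 4.8769 \cdot 10^{5}$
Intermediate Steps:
$y{\left(U \right)} = \frac{1}{2 \left(-4 + U\right)}$ ($y{\left(U \right)} = \frac{1}{2 \left(U - 4\right)} = \frac{1}{2 \left(-4 + U\right)}$)
$B{\left(M \right)} = 8 + M$ ($B{\left(M \right)} = M + 8 = 8 + M$)
$\left(-768\right) \left(-635\right) + B{\left(Y{\left(0,y{\left(3 \right)} \right)} \right)} = \left(-768\right) \left(-635\right) + \left(8 + \frac{1}{2 \left(-4 + 3\right)}\right) = 487680 + \left(8 + \frac{1}{2 \left(-1\right)}\right) = 487680 + \left(8 + \frac{1}{2} \left(-1\right)\right) = 487680 + \left(8 - \frac{1}{2}\right) = 487680 + \frac{15}{2} = \frac{975375}{2}$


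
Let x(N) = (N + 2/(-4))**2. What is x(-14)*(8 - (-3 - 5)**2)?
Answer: -11774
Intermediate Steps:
x(N) = (-1/2 + N)**2 (x(N) = (N + 2*(-1/4))**2 = (N - 1/2)**2 = (-1/2 + N)**2)
x(-14)*(8 - (-3 - 5)**2) = ((-1 + 2*(-14))**2/4)*(8 - (-3 - 5)**2) = ((-1 - 28)**2/4)*(8 - 1*(-8)**2) = ((1/4)*(-29)**2)*(8 - 1*64) = ((1/4)*841)*(8 - 64) = (841/4)*(-56) = -11774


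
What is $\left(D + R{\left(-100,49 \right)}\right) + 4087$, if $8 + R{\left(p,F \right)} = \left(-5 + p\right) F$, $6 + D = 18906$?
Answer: $17834$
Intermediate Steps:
$D = 18900$ ($D = -6 + 18906 = 18900$)
$R{\left(p,F \right)} = -8 + F \left(-5 + p\right)$ ($R{\left(p,F \right)} = -8 + \left(-5 + p\right) F = -8 + F \left(-5 + p\right)$)
$\left(D + R{\left(-100,49 \right)}\right) + 4087 = \left(18900 - 5153\right) + 4087 = 13747 + 4087 = 17834$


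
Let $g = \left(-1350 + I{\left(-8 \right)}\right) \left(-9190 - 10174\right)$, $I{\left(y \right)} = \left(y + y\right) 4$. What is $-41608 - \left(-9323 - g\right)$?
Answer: $27348411$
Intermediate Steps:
$I{\left(y \right)} = 8 y$ ($I{\left(y \right)} = 2 y 4 = 8 y$)
$g = 27380696$ ($g = \left(-1350 + 8 \left(-8\right)\right) \left(-9190 - 10174\right) = \left(-1350 - 64\right) \left(-19364\right) = \left(-1414\right) \left(-19364\right) = 27380696$)
$-41608 - \left(-9323 - g\right) = -41608 - \left(-9323 - 27380696\right) = -41608 - -27390019 = -41608 + 27390019 = 27348411$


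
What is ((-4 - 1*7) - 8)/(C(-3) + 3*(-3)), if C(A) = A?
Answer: 19/12 ≈ 1.5833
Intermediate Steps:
((-4 - 1*7) - 8)/(C(-3) + 3*(-3)) = ((-4 - 1*7) - 8)/(-3 + 3*(-3)) = ((-4 - 7) - 8)/(-3 - 9) = (-11 - 8)/(-12) = -19*(-1/12) = 19/12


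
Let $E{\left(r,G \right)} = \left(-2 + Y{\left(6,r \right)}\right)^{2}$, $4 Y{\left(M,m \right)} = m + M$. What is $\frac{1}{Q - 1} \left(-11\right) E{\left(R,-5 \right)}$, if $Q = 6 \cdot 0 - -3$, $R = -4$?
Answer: $- \frac{99}{8} \approx -12.375$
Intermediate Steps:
$Y{\left(M,m \right)} = \frac{M}{4} + \frac{m}{4}$ ($Y{\left(M,m \right)} = \frac{m + M}{4} = \frac{M + m}{4} = \frac{M}{4} + \frac{m}{4}$)
$E{\left(r,G \right)} = \left(- \frac{1}{2} + \frac{r}{4}\right)^{2}$ ($E{\left(r,G \right)} = \left(-2 + \left(\frac{1}{4} \cdot 6 + \frac{r}{4}\right)\right)^{2} = \left(-2 + \left(\frac{3}{2} + \frac{r}{4}\right)\right)^{2} = \left(- \frac{1}{2} + \frac{r}{4}\right)^{2}$)
$Q = 3$ ($Q = 0 + 3 = 3$)
$\frac{1}{Q - 1} \left(-11\right) E{\left(R,-5 \right)} = \frac{1}{3 - 1} \left(-11\right) \frac{\left(-2 - 4\right)^{2}}{16} = \frac{1}{2} \left(-11\right) \frac{\left(-6\right)^{2}}{16} = \frac{1}{2} \left(-11\right) \frac{1}{16} \cdot 36 = \left(- \frac{11}{2}\right) \frac{9}{4} = - \frac{99}{8}$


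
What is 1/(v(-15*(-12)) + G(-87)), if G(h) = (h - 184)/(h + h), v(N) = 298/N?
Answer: 1305/4193 ≈ 0.31123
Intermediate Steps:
G(h) = (-184 + h)/(2*h) (G(h) = (-184 + h)/((2*h)) = (-184 + h)*(1/(2*h)) = (-184 + h)/(2*h))
1/(v(-15*(-12)) + G(-87)) = 1/(298/((-15*(-12))) + (1/2)*(-184 - 87)/(-87)) = 1/(298/180 + (1/2)*(-1/87)*(-271)) = 1/(298*(1/180) + 271/174) = 1/(149/90 + 271/174) = 1/(4193/1305) = 1305/4193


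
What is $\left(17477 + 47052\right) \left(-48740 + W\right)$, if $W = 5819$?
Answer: $-2769649209$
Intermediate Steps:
$\left(17477 + 47052\right) \left(-48740 + W\right) = \left(17477 + 47052\right) \left(-48740 + 5819\right) = 64529 \left(-42921\right) = -2769649209$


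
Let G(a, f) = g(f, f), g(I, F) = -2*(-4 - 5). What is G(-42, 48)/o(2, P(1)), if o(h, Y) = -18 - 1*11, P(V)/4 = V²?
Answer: -18/29 ≈ -0.62069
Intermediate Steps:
g(I, F) = 18 (g(I, F) = -2*(-9) = 18)
G(a, f) = 18
P(V) = 4*V²
o(h, Y) = -29 (o(h, Y) = -18 - 11 = -29)
G(-42, 48)/o(2, P(1)) = 18/(-29) = 18*(-1/29) = -18/29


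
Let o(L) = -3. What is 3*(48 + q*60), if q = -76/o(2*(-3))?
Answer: 4704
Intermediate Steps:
q = 76/3 (q = -76/(-3) = -76*(-1/3) = 76/3 ≈ 25.333)
3*(48 + q*60) = 3*(48 + (76/3)*60) = 3*(48 + 1520) = 3*1568 = 4704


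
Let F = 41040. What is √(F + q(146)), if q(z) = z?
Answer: √41186 ≈ 202.94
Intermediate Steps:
√(F + q(146)) = √(41040 + 146) = √41186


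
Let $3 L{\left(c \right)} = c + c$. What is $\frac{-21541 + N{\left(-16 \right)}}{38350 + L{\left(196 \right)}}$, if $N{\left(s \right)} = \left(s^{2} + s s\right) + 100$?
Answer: $- \frac{62787}{115442} \approx -0.54388$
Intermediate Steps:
$L{\left(c \right)} = \frac{2 c}{3}$ ($L{\left(c \right)} = \frac{c + c}{3} = \frac{2 c}{3}$)
$N{\left(s \right)} = 100 + 2 s^{2}$ ($N{\left(s \right)} = \left(s^{2} + s^{2}\right) + 100 = 2 s^{2} + 100 = 100 + 2 s^{2}$)
$\frac{-21541 + N{\left(-16 \right)}}{38350 + L{\left(196 \right)}} = \frac{-21541 + \left(100 + 2 \left(-16\right)^{2}\right)}{38350 + \frac{2}{3} \cdot 196} = \frac{-21541 + \left(100 + 2 \cdot 256\right)}{38350 + \frac{392}{3}} = \frac{-21541 + \left(100 + 512\right)}{\frac{115442}{3}} = \left(-21541 + 612\right) \frac{3}{115442} = \left(-20929\right) \frac{3}{115442} = - \frac{62787}{115442}$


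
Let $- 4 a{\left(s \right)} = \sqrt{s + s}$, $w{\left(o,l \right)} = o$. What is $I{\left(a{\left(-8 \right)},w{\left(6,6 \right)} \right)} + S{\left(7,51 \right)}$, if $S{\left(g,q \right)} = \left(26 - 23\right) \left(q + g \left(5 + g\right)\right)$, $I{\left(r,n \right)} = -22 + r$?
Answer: $383 - i \approx 383.0 - 1.0 i$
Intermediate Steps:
$a{\left(s \right)} = - \frac{\sqrt{2} \sqrt{s}}{4}$ ($a{\left(s \right)} = - \frac{\sqrt{s + s}}{4} = - \frac{\sqrt{2 s}}{4} = - \frac{\sqrt{2} \sqrt{s}}{4}$)
$S{\left(g,q \right)} = 3 q + 3 g \left(5 + g\right)$ ($S{\left(g,q \right)} = 3 \left(q + g \left(5 + g\right)\right) = 3 q + 3 g \left(5 + g\right)$)
$I{\left(a{\left(-8 \right)},w{\left(6,6 \right)} \right)} + S{\left(7,51 \right)} = \left(-22 - \frac{\sqrt{2} \sqrt{-8}}{4}\right) + \left(3 \cdot 51 + 3 \cdot 7^{2} + 15 \cdot 7\right) = \left(-22 - \frac{\sqrt{2} \cdot 2 i \sqrt{2}}{4}\right) + \left(153 + 3 \cdot 49 + 105\right) = \left(-22 - i\right) + \left(153 + 147 + 105\right) = \left(-22 - i\right) + 405 = 383 - i$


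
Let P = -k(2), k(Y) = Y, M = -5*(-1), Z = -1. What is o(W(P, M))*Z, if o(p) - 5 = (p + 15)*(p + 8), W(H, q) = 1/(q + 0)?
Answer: -3241/25 ≈ -129.64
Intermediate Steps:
M = 5
P = -2 (P = -1*2 = -2)
W(H, q) = 1/q
o(p) = 5 + (8 + p)*(15 + p) (o(p) = 5 + (p + 15)*(p + 8) = 5 + (15 + p)*(8 + p) = 5 + (8 + p)*(15 + p))
o(W(P, M))*Z = (125 + (1/5)**2 + 23/5)*(-1) = (125 + (1/5)**2 + 23*(1/5))*(-1) = (125 + 1/25 + 23/5)*(-1) = (3241/25)*(-1) = -3241/25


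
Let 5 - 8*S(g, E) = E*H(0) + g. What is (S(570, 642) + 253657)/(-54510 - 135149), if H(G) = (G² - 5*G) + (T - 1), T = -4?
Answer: -2031901/1517272 ≈ -1.3392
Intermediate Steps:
H(G) = -5 + G² - 5*G (H(G) = (G² - 5*G) + (-4 - 1) = (G² - 5*G) - 5 = -5 + G² - 5*G)
S(g, E) = 5/8 - g/8 + 5*E/8 (S(g, E) = 5/8 - (E*(-5 + 0² - 5*0) + g)/8 = 5/8 - (E*(-5 + 0 + 0) + g)/8 = 5/8 - (E*(-5) + g)/8 = 5/8 - (-5*E + g)/8 = 5/8 - (g - 5*E)/8 = 5/8 + (-g/8 + 5*E/8) = 5/8 - g/8 + 5*E/8)
(S(570, 642) + 253657)/(-54510 - 135149) = ((5/8 - ⅛*570 + (5/8)*642) + 253657)/(-54510 - 135149) = ((5/8 - 285/4 + 1605/4) + 253657)/(-189659) = (2645/8 + 253657)*(-1/189659) = (2031901/8)*(-1/189659) = -2031901/1517272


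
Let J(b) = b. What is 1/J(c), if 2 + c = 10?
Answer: ⅛ ≈ 0.12500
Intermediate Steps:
c = 8 (c = -2 + 10 = 8)
1/J(c) = 1/8 = ⅛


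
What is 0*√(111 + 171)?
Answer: 0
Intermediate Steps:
0*√(111 + 171) = 0*√282 = 0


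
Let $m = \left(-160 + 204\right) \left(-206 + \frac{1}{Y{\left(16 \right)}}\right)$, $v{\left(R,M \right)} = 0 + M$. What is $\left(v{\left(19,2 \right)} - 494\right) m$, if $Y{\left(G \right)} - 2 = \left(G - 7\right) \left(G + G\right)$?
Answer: $\frac{646614936}{145} \approx 4.4594 \cdot 10^{6}$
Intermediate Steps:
$Y{\left(G \right)} = 2 + 2 G \left(-7 + G\right)$ ($Y{\left(G \right)} = 2 + \left(G - 7\right) \left(G + G\right) = 2 + \left(-7 + G\right) 2 G = 2 + 2 G \left(-7 + G\right)$)
$v{\left(R,M \right)} = M$
$m = - \frac{1314258}{145}$ ($m = \left(-160 + 204\right) \left(-206 + \frac{1}{2 - 224 + 2 \cdot 16^{2}}\right) = 44 \left(-206 + \frac{1}{2 - 224 + 2 \cdot 256}\right) = 44 \left(-206 + \frac{1}{2 - 224 + 512}\right) = 44 \left(-206 + \frac{1}{290}\right) = 44 \left(- \frac{59739}{290}\right) = - \frac{1314258}{145} \approx -9063.8$)
$\left(v{\left(19,2 \right)} - 494\right) m = \left(2 - 494\right) \left(- \frac{1314258}{145}\right) = \left(-492\right) \left(- \frac{1314258}{145}\right) = \frac{646614936}{145}$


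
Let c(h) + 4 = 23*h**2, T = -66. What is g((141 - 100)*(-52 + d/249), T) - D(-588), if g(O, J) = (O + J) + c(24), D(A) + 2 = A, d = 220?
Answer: 2906384/249 ≈ 11672.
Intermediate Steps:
c(h) = -4 + 23*h**2
D(A) = -2 + A
g(O, J) = 13244 + J + O (g(O, J) = (O + J) + (-4 + 23*24**2) = (J + O) + (-4 + 23*576) = (J + O) + (-4 + 13248) = (J + O) + 13244 = 13244 + J + O)
g((141 - 100)*(-52 + d/249), T) - D(-588) = (13244 - 66 + (141 - 100)*(-52 + 220/249)) - (-2 - 588) = (13244 - 66 + 41*(-52 + 220*(1/249))) - 1*(-590) = (13244 - 66 + 41*(-52 + 220/249)) + 590 = (13244 - 66 + 41*(-12728/249)) + 590 = (13244 - 66 - 521848/249) + 590 = 2759474/249 + 590 = 2906384/249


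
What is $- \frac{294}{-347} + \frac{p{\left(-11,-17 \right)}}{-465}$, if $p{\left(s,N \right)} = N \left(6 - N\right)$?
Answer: $\frac{272387}{161355} \approx 1.6881$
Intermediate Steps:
$- \frac{294}{-347} + \frac{p{\left(-11,-17 \right)}}{-465} = - \frac{294}{-347} + \frac{\left(-17\right) \left(6 - -17\right)}{-465} = \left(-294\right) \left(- \frac{1}{347}\right) + - 17 \left(6 + 17\right) \left(- \frac{1}{465}\right) = \frac{294}{347} + \left(-17\right) 23 \left(- \frac{1}{465}\right) = \frac{294}{347} - - \frac{391}{465} = \frac{294}{347} + \frac{391}{465} = \frac{272387}{161355}$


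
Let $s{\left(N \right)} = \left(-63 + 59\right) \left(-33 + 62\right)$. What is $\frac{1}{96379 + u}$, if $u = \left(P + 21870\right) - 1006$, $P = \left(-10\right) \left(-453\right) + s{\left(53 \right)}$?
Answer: $\frac{1}{121657} \approx 8.2198 \cdot 10^{-6}$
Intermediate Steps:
$s{\left(N \right)} = -116$ ($s{\left(N \right)} = \left(-4\right) 29 = -116$)
$P = 4414$ ($P = \left(-10\right) \left(-453\right) - 116 = 4530 - 116 = 4414$)
$u = 25278$ ($u = \left(4414 + 21870\right) - 1006 = 26284 - 1006 = 25278$)
$\frac{1}{96379 + u} = \frac{1}{96379 + 25278} = \frac{1}{121657}$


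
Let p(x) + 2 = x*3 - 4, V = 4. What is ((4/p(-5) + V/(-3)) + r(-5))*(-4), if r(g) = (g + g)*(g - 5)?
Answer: -8272/21 ≈ -393.90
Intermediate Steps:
p(x) = -6 + 3*x (p(x) = -2 + (x*3 - 4) = -2 + (3*x - 4) = -2 + (-4 + 3*x) = -6 + 3*x)
r(g) = 2*g*(-5 + g) (r(g) = (2*g)*(-5 + g) = 2*g*(-5 + g))
((4/p(-5) + V/(-3)) + r(-5))*(-4) = ((4/(-6 + 3*(-5)) + 4/(-3)) + 2*(-5)*(-5 - 5))*(-4) = ((4/(-6 - 15) + 4*(-⅓)) + 2*(-5)*(-10))*(-4) = ((4/(-21) - 4/3) + 100)*(-4) = ((4*(-1/21) - 4/3) + 100)*(-4) = ((-4/21 - 4/3) + 100)*(-4) = (-32/21 + 100)*(-4) = (2068/21)*(-4) = -8272/21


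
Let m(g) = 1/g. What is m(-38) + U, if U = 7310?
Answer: 277779/38 ≈ 7310.0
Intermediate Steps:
m(-38) + U = 1/(-38) + 7310 = -1/38 + 7310 = 277779/38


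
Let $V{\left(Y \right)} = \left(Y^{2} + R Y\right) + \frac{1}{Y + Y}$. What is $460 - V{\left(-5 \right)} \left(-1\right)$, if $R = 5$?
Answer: $\frac{4599}{10} \approx 459.9$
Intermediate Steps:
$V{\left(Y \right)} = Y^{2} + \frac{1}{2 Y} + 5 Y$ ($V{\left(Y \right)} = \left(Y^{2} + 5 Y\right) + \frac{1}{Y + Y} = \left(Y^{2} + 5 Y\right) + \frac{1}{2 Y} = Y^{2} + \frac{1}{2 Y} + 5 Y$)
$460 - V{\left(-5 \right)} \left(-1\right) = 460 - \left(\left(-5\right)^{2} + \frac{1}{2 \left(-5\right)} + 5 \left(-5\right)\right) \left(-1\right) = 460 - \left(25 + \frac{1}{2} \left(- \frac{1}{5}\right) - 25\right) \left(-1\right) = 460 - \left(25 - \frac{1}{10} - 25\right) \left(-1\right) = 460 - \left(- \frac{1}{10}\right) \left(-1\right) = 460 - \frac{1}{10} = \frac{4599}{10}$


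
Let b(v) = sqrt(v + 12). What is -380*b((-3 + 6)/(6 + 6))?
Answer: -1330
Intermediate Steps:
b(v) = sqrt(12 + v)
-380*b((-3 + 6)/(6 + 6)) = -380*sqrt(12 + (-3 + 6)/(6 + 6)) = -380*sqrt(12 + 3/12) = -380*sqrt(12 + 3*(1/12)) = -380*sqrt(12 + 1/4) = -380*sqrt(49/4) = -380*7/2 = -1330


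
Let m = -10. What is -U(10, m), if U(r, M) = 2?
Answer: -2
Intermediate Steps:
-U(10, m) = -1*2 = -2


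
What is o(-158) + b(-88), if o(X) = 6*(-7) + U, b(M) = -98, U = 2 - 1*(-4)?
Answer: -134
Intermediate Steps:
U = 6 (U = 2 + 4 = 6)
o(X) = -36 (o(X) = 6*(-7) + 6 = -42 + 6 = -36)
o(-158) + b(-88) = -36 - 98 = -134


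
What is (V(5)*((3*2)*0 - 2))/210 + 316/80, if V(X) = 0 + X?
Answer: 1639/420 ≈ 3.9024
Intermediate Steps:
V(X) = X
(V(5)*((3*2)*0 - 2))/210 + 316/80 = (5*((3*2)*0 - 2))/210 + 316/80 = (5*(6*0 - 2))*(1/210) + 316*(1/80) = (5*(0 - 2))*(1/210) + 79/20 = (5*(-2))*(1/210) + 79/20 = -10*1/210 + 79/20 = -1/21 + 79/20 = 1639/420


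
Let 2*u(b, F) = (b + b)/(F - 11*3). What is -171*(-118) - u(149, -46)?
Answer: 1594211/79 ≈ 20180.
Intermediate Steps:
u(b, F) = b/(-33 + F) (u(b, F) = ((b + b)/(F - 11*3))/2 = ((2*b)/(F - 33))/2 = ((2*b)/(-33 + F))/2 = (2*b/(-33 + F))/2 = b/(-33 + F))
-171*(-118) - u(149, -46) = -171*(-118) - 149/(-33 - 46) = 20178 - 149/(-79) = 20178 - 149*(-1)/79 = 20178 - 1*(-149/79) = 20178 + 149/79 = 1594211/79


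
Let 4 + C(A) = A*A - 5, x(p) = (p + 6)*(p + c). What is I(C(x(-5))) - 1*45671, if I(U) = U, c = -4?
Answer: -45599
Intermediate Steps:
x(p) = (-4 + p)*(6 + p) (x(p) = (p + 6)*(p - 4) = (6 + p)*(-4 + p) = (-4 + p)*(6 + p))
C(A) = -9 + A**2 (C(A) = -4 + (A*A - 5) = -4 + (A**2 - 5) = -4 + (-5 + A**2) = -9 + A**2)
I(C(x(-5))) - 1*45671 = (-9 + (-24 + (-5)**2 + 2*(-5))**2) - 1*45671 = (-9 + (-24 + 25 - 10)**2) - 45671 = (-9 + (-9)**2) - 45671 = (-9 + 81) - 45671 = 72 - 45671 = -45599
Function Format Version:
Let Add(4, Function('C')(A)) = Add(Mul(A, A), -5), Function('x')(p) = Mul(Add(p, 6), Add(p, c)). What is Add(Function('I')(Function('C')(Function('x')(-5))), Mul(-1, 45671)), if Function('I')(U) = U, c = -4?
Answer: -45599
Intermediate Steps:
Function('x')(p) = Mul(Add(-4, p), Add(6, p)) (Function('x')(p) = Mul(Add(p, 6), Add(p, -4)) = Mul(Add(6, p), Add(-4, p)) = Mul(Add(-4, p), Add(6, p)))
Function('C')(A) = Add(-9, Pow(A, 2)) (Function('C')(A) = Add(-4, Add(Mul(A, A), -5)) = Add(-4, Add(Pow(A, 2), -5)) = Add(-4, Add(-5, Pow(A, 2))) = Add(-9, Pow(A, 2)))
Add(Function('I')(Function('C')(Function('x')(-5))), Mul(-1, 45671)) = Add(Add(-9, Pow(Add(-24, Pow(-5, 2), Mul(2, -5)), 2)), Mul(-1, 45671)) = Add(Add(-9, Pow(Add(-24, 25, -10), 2)), -45671) = Add(Add(-9, Pow(-9, 2)), -45671) = Add(Add(-9, 81), -45671) = Add(72, -45671) = -45599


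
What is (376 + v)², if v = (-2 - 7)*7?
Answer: 97969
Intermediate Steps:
v = -63 (v = -9*7 = -63)
(376 + v)² = (376 - 63)² = 313² = 97969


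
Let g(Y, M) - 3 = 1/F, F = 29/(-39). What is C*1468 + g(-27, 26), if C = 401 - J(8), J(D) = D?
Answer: 16730844/29 ≈ 5.7693e+5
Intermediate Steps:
F = -29/39 (F = 29*(-1/39) = -29/39 ≈ -0.74359)
g(Y, M) = 48/29 (g(Y, M) = 3 + 1/(-29/39) = 3 - 39/29 = 48/29)
C = 393 (C = 401 - 1*8 = 401 - 8 = 393)
C*1468 + g(-27, 26) = 393*1468 + 48/29 = 576924 + 48/29 = 16730844/29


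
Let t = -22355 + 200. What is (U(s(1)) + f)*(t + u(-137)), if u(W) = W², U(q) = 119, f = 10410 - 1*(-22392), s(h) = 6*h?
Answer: -111470506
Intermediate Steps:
f = 32802 (f = 10410 + 22392 = 32802)
t = -22155
(U(s(1)) + f)*(t + u(-137)) = (119 + 32802)*(-22155 + (-137)²) = 32921*(-22155 + 18769) = 32921*(-3386) = -111470506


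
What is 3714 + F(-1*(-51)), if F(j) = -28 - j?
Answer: 3635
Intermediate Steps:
3714 + F(-1*(-51)) = 3714 + (-28 - (-1)*(-51)) = 3714 + (-28 - 1*51) = 3714 + (-28 - 51) = 3714 - 79 = 3635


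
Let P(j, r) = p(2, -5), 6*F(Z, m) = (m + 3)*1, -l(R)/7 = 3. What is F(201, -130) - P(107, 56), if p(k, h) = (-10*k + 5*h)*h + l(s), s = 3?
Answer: -1351/6 ≈ -225.17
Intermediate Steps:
l(R) = -21 (l(R) = -7*3 = -21)
F(Z, m) = ½ + m/6 (F(Z, m) = ((m + 3)*1)/6 = ((3 + m)*1)/6 = (3 + m)/6 = ½ + m/6)
p(k, h) = -21 + h*(-10*k + 5*h) (p(k, h) = (-10*k + 5*h)*h - 21 = h*(-10*k + 5*h) - 21 = -21 + h*(-10*k + 5*h))
P(j, r) = 204 (P(j, r) = -21 + 5*(-5)² - 10*(-5)*2 = -21 + 5*25 + 100 = -21 + 125 + 100 = 204)
F(201, -130) - P(107, 56) = (½ + (⅙)*(-130)) - 1*204 = (½ - 65/3) - 204 = -127/6 - 204 = -1351/6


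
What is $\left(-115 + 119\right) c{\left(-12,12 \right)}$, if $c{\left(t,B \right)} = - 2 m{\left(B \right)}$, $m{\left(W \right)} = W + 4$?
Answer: $-128$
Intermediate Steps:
$m{\left(W \right)} = 4 + W$
$c{\left(t,B \right)} = -8 - 2 B$ ($c{\left(t,B \right)} = - 2 \left(4 + B\right) = -8 - 2 B$)
$\left(-115 + 119\right) c{\left(-12,12 \right)} = \left(-115 + 119\right) \left(-8 - 24\right) = 4 \left(-8 - 24\right) = 4 \left(-32\right) = -128$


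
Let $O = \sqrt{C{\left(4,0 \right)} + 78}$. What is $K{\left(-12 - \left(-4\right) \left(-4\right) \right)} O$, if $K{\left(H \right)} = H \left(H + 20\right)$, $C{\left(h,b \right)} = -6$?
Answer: $1344 \sqrt{2} \approx 1900.7$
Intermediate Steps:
$K{\left(H \right)} = H \left(20 + H\right)$
$O = 6 \sqrt{2}$ ($O = \sqrt{-6 + 78} = \sqrt{72} = 6 \sqrt{2} \approx 8.4853$)
$K{\left(-12 - \left(-4\right) \left(-4\right) \right)} O = \left(-12 - \left(-4\right) \left(-4\right)\right) \left(20 - \left(12 - -16\right)\right) 6 \sqrt{2} = \left(-12 - 16\right) \left(20 - 28\right) 6 \sqrt{2} = - 28 \left(20 - 28\right) 6 \sqrt{2} = \left(-28\right) \left(-8\right) 6 \sqrt{2} = 224 \cdot 6 \sqrt{2} = 1344 \sqrt{2}$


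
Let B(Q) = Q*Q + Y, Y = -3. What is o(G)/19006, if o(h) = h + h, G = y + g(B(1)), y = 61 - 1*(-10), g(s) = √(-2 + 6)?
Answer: 73/9503 ≈ 0.0076818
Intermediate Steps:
B(Q) = -3 + Q² (B(Q) = Q*Q - 3 = Q² - 3 = -3 + Q²)
g(s) = 2 (g(s) = √4 = 2)
y = 71 (y = 61 + 10 = 71)
G = 73 (G = 71 + 2 = 73)
o(h) = 2*h
o(G)/19006 = (2*73)/19006 = 146*(1/19006) = 73/9503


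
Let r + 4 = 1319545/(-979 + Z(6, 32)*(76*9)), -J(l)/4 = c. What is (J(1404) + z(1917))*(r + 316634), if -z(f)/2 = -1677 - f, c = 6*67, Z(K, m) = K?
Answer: 221143947444/125 ≈ 1.7692e+9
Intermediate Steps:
c = 402
J(l) = -1608 (J(l) = -4*402 = -1608)
r = 261409/625 (r = -4 + 1319545/(-979 + 6*(76*9)) = -4 + 1319545/(-979 + 6*684) = -4 + 1319545/(-979 + 4104) = -4 + 1319545/3125 = -4 + 1319545*(1/3125) = -4 + 263909/625 = 261409/625 ≈ 418.25)
z(f) = 3354 + 2*f (z(f) = -2*(-1677 - f) = 3354 + 2*f)
(J(1404) + z(1917))*(r + 316634) = (-1608 + (3354 + 2*1917))*(261409/625 + 316634) = (-1608 + (3354 + 3834))*(198157659/625) = (-1608 + 7188)*(198157659/625) = 5580*(198157659/625) = 221143947444/125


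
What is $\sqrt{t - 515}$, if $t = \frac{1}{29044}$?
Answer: $\frac{i \sqrt{108607561999}}{14522} \approx 22.694 i$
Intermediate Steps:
$t = \frac{1}{29044} \approx 3.4431 \cdot 10^{-5}$
$\sqrt{t - 515} = \sqrt{\frac{1}{29044} - 515} = \sqrt{- \frac{14957659}{29044}} = \frac{i \sqrt{108607561999}}{14522}$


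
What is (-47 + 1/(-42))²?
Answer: 3900625/1764 ≈ 2211.2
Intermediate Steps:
(-47 + 1/(-42))² = (-47 - 1/42)² = (-1975/42)² = 3900625/1764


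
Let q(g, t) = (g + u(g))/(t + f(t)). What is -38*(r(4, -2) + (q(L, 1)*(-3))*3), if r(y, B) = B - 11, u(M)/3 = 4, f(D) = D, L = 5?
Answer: 3401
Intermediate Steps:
u(M) = 12 (u(M) = 3*4 = 12)
r(y, B) = -11 + B
q(g, t) = (12 + g)/(2*t) (q(g, t) = (g + 12)/(t + t) = (12 + g)/((2*t)) = (12 + g)*(1/(2*t)) = (12 + g)/(2*t))
-38*(r(4, -2) + (q(L, 1)*(-3))*3) = -38*((-11 - 2) + (((½)*(12 + 5)/1)*(-3))*3) = -38*(-13 + (((½)*1*17)*(-3))*3) = -38*(-13 + ((17/2)*(-3))*3) = -38*(-13 - 51/2*3) = -38*(-13 - 153/2) = -38*(-179/2) = 3401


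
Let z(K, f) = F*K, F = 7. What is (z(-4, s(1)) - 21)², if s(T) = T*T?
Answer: 2401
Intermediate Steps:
s(T) = T²
z(K, f) = 7*K
(z(-4, s(1)) - 21)² = (7*(-4) - 21)² = (-28 - 21)² = (-49)² = 2401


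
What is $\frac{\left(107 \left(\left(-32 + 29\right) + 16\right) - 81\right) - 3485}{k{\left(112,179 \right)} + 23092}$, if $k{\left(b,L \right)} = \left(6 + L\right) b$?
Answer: $- \frac{725}{14604} \approx -0.049644$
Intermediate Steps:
$k{\left(b,L \right)} = b \left(6 + L\right)$
$\frac{\left(107 \left(\left(-32 + 29\right) + 16\right) - 81\right) - 3485}{k{\left(112,179 \right)} + 23092} = \frac{\left(107 \left(\left(-32 + 29\right) + 16\right) - 81\right) - 3485}{112 \left(6 + 179\right) + 23092} = \frac{\left(107 \left(-3 + 16\right) - 81\right) - 3485}{112 \cdot 185 + 23092} = \frac{\left(107 \cdot 13 - 81\right) - 3485}{20720 + 23092} = \frac{\left(1391 - 81\right) - 3485}{43812} = \left(1310 - 3485\right) \frac{1}{43812} = \left(-2175\right) \frac{1}{43812} = - \frac{725}{14604}$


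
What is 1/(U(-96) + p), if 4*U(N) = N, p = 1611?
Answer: 1/1587 ≈ 0.00063012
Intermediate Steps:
U(N) = N/4
1/(U(-96) + p) = 1/((1/4)*(-96) + 1611) = 1/(-24 + 1611) = 1/1587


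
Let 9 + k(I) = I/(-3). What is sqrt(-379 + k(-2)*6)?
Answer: I*sqrt(429) ≈ 20.712*I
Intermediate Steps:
k(I) = -9 - I/3 (k(I) = -9 + I/(-3) = -9 + I*(-1/3) = -9 - I/3)
sqrt(-379 + k(-2)*6) = sqrt(-379 + (-9 - 1/3*(-2))*6) = sqrt(-379 + (-9 + 2/3)*6) = sqrt(-379 - 25/3*6) = sqrt(-379 - 50) = sqrt(-429) = I*sqrt(429)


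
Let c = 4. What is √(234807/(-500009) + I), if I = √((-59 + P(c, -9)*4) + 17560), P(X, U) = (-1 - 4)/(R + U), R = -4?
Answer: √(-19841548641447 + 3250117001053*√2957929)/6500117 ≈ 11.482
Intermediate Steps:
P(X, U) = -5/(-4 + U) (P(X, U) = (-1 - 4)/(-4 + U) = -5/(-4 + U))
I = √2957929/13 (I = √((-59 - 5/(-4 - 9)*4) + 17560) = √((-59 - 5/(-13)*4) + 17560) = √((-59 - 5*(-1/13)*4) + 17560) = √((-59 + (5/13)*4) + 17560) = √((-59 + 20/13) + 17560) = √(-747/13 + 17560) = √(227533/13) = √2957929/13 ≈ 132.30)
√(234807/(-500009) + I) = √(234807/(-500009) + √2957929/13) = √(234807*(-1/500009) + √2957929/13) = √(-234807/500009 + √2957929/13)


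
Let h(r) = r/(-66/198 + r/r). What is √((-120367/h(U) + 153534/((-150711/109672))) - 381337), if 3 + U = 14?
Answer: I*√11365040194923063/150711 ≈ 707.36*I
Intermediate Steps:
U = 11 (U = -3 + 14 = 11)
h(r) = 3*r/2 (h(r) = r/(-66*1/198 + 1) = r/(-⅓ + 1) = r/(⅔) = r*(3/2) = 3*r/2)
√((-120367/h(U) + 153534/((-150711/109672))) - 381337) = √((-120367/((3/2)*11) + 153534/((-150711/109672))) - 381337) = √((-120367/33/2 + 153534/((-150711*1/109672))) - 381337) = √((-120367*2/33 + 153534/(-150711/109672)) - 381337) = √((-240734/33 + 153534*(-109672/150711)) - 381337) = √((-240734/33 - 5612793616/50237) - 381337) = √(-17937813026/150711 - 381337) = √(-75409493633/150711) = I*√11365040194923063/150711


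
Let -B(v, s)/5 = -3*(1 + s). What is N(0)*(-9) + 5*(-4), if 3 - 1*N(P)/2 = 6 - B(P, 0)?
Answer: -236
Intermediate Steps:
B(v, s) = 15 + 15*s (B(v, s) = -(-15)*(1 + s) = -5*(-3 - 3*s) = 15 + 15*s)
N(P) = 24 (N(P) = 6 - 2*(6 - (15 + 15*0)) = 6 - 2*(6 - (15 + 0)) = 6 - 2*(6 - 1*15) = 6 - 2*(6 - 15) = 6 - 2*(-9) = 6 + 18 = 24)
N(0)*(-9) + 5*(-4) = 24*(-9) + 5*(-4) = -216 - 20 = -236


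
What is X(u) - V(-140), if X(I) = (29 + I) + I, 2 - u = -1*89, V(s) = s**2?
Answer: -19389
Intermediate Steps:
u = 91 (u = 2 - (-1)*89 = 2 - 1*(-89) = 2 + 89 = 91)
X(I) = 29 + 2*I
X(u) - V(-140) = (29 + 2*91) - 1*(-140)**2 = (29 + 182) - 1*19600 = 211 - 19600 = -19389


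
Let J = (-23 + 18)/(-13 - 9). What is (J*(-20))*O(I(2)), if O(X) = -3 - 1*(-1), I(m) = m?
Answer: 100/11 ≈ 9.0909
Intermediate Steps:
J = 5/22 (J = -5/(-22) = -5*(-1/22) = 5/22 ≈ 0.22727)
O(X) = -2 (O(X) = -3 + 1 = -2)
(J*(-20))*O(I(2)) = ((5/22)*(-20))*(-2) = -50/11*(-2) = 100/11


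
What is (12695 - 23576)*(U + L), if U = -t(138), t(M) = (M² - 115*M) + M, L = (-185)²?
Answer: -336364353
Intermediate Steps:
L = 34225
t(M) = M² - 114*M
U = -3312 (U = -138*(-114 + 138) = -138*24 = -1*3312 = -3312)
(12695 - 23576)*(U + L) = (12695 - 23576)*(-3312 + 34225) = -10881*30913 = -336364353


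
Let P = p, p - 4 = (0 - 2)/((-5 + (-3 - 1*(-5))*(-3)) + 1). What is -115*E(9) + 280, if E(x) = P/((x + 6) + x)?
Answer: 2079/8 ≈ 259.88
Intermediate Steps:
p = 21/5 (p = 4 + (0 - 2)/((-5 + (-3 - 1*(-5))*(-3)) + 1) = 4 - 2/((-5 + (-3 + 5)*(-3)) + 1) = 4 - 2/((-5 + 2*(-3)) + 1) = 4 - 2/((-5 - 6) + 1) = 4 - 2/(-11 + 1) = 4 - 2/(-10) = 4 - 2*(-⅒) = 4 + ⅕ = 21/5 ≈ 4.2000)
P = 21/5 ≈ 4.2000
E(x) = 21/(5*(6 + 2*x)) (E(x) = 21/(5*((x + 6) + x)) = 21/(5*((6 + x) + x)) = 21/(5*(6 + 2*x)))
-115*E(9) + 280 = -483/(2*(3 + 9)) + 280 = -483/(2*12) + 280 = -115*7/40 + 280 = -161/8 + 280 = 2079/8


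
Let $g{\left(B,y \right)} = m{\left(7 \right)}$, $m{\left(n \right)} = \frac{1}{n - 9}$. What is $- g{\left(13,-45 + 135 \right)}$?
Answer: $\frac{1}{2} \approx 0.5$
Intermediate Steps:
$m{\left(n \right)} = \frac{1}{-9 + n}$
$g{\left(B,y \right)} = - \frac{1}{2}$ ($g{\left(B,y \right)} = \frac{1}{-9 + 7} = \frac{1}{-2} = - \frac{1}{2}$)
$- g{\left(13,-45 + 135 \right)} = \left(-1\right) \left(- \frac{1}{2}\right) = \frac{1}{2}$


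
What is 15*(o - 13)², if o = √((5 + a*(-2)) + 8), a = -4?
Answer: 2850 - 390*√21 ≈ 1062.8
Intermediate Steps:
o = √21 (o = √((5 - 4*(-2)) + 8) = √((5 + 8) + 8) = √(13 + 8) = √21 ≈ 4.5826)
15*(o - 13)² = 15*(√21 - 13)² = 15*(-13 + √21)²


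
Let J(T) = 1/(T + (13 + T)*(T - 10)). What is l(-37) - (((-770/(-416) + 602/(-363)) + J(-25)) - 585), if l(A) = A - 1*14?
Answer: 15920240311/29824080 ≈ 533.80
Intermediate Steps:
l(A) = -14 + A (l(A) = A - 14 = -14 + A)
J(T) = 1/(T + (-10 + T)*(13 + T)) (J(T) = 1/(T + (13 + T)*(-10 + T)) = 1/(T + (-10 + T)*(13 + T)))
l(-37) - (((-770/(-416) + 602/(-363)) + J(-25)) - 585) = (-14 - 37) - (((-770/(-416) + 602/(-363)) + 1/(-130 + (-25)² + 4*(-25))) - 585) = -51 - (((-770*(-1/416) + 602*(-1/363)) + 1/(-130 + 625 - 100)) - 585) = -51 - (((385/208 - 602/363) + 1/395) - 585) = -51 - ((14539/75504 + 1/395) - 585) = -51 - (5818409/29824080 - 585) = -51 - 1*(-17441268391/29824080) = -51 + 17441268391/29824080 = 15920240311/29824080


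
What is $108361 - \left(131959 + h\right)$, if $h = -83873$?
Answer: $60275$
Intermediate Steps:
$108361 - \left(131959 + h\right) = 108361 - 48086 = 60275$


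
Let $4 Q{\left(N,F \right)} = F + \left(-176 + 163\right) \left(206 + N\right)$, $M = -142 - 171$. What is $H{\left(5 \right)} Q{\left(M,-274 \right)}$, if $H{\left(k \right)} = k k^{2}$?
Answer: $\frac{139625}{4} \approx 34906.0$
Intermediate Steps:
$M = -313$ ($M = -142 - 171 = -313$)
$H{\left(k \right)} = k^{3}$
$Q{\left(N,F \right)} = - \frac{1339}{2} - \frac{13 N}{4} + \frac{F}{4}$ ($Q{\left(N,F \right)} = \frac{F + \left(-176 + 163\right) \left(206 + N\right)}{4} = \frac{F - 13 \left(206 + N\right)}{4} = \frac{F - \left(2678 + 13 N\right)}{4} = \frac{-2678 + F - 13 N}{4} = - \frac{1339}{2} - \frac{13 N}{4} + \frac{F}{4}$)
$H{\left(5 \right)} Q{\left(M,-274 \right)} = 5^{3} \left(- \frac{1339}{2} - - \frac{4069}{4} + \frac{1}{4} \left(-274\right)\right) = 125 \left(- \frac{1339}{2} + \frac{4069}{4} - \frac{137}{2}\right) = 125 \cdot \frac{1117}{4} = \frac{139625}{4}$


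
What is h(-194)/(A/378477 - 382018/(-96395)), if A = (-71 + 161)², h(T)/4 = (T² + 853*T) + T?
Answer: -79851632559600/621221479 ≈ -1.2854e+5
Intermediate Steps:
h(T) = 4*T² + 3416*T (h(T) = 4*((T² + 853*T) + T) = 4*(T² + 854*T) = 4*T² + 3416*T)
A = 8100 (A = 90² = 8100)
h(-194)/(A/378477 - 382018/(-96395)) = (4*(-194)*(854 - 194))/(8100/378477 - 382018/(-96395)) = (4*(-194)*660)/(8100*(1/378477) - 382018*(-1/96395)) = -512160/(900/42053 + 29386/7415) = -512160/1242442958/311822995 = -512160*311822995/1242442958 = -79851632559600/621221479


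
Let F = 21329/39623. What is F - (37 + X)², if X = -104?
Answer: -177846318/39623 ≈ -4488.5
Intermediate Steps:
F = 21329/39623 (F = 21329*(1/39623) = 21329/39623 ≈ 0.53830)
F - (37 + X)² = 21329/39623 - (37 - 104)² = 21329/39623 - 1*(-67)² = 21329/39623 - 1*4489 = 21329/39623 - 4489 = -177846318/39623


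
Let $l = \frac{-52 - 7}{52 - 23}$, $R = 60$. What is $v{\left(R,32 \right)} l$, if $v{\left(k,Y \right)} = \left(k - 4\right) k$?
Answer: $- \frac{198240}{29} \approx -6835.9$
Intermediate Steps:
$l = - \frac{59}{29} \approx -2.0345$
$v{\left(k,Y \right)} = k \left(-4 + k\right)$ ($v{\left(k,Y \right)} = \left(-4 + k\right) k = k \left(-4 + k\right)$)
$v{\left(R,32 \right)} l = 60 \left(-4 + 60\right) \left(- \frac{59}{29}\right) = 60 \cdot 56 \left(- \frac{59}{29}\right) = 3360 \left(- \frac{59}{29}\right) = - \frac{198240}{29}$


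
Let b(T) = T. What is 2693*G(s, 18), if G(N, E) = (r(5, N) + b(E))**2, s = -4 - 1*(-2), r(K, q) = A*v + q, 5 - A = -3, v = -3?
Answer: 172352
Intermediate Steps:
A = 8 (A = 5 - 1*(-3) = 5 + 3 = 8)
r(K, q) = -24 + q (r(K, q) = 8*(-3) + q = -24 + q)
s = -2 (s = -4 + 2 = -2)
G(N, E) = (-24 + E + N)**2 (G(N, E) = ((-24 + N) + E)**2 = (-24 + E + N)**2)
2693*G(s, 18) = 2693*(-24 + 18 - 2)**2 = 2693*(-8)**2 = 2693*64 = 172352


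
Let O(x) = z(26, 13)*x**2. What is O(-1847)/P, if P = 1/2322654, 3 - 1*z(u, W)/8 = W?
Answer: -633881820758880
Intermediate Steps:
z(u, W) = 24 - 8*W
P = 1/2322654 ≈ 4.3054e-7
O(x) = -80*x**2 (O(x) = (24 - 8*13)*x**2 = (24 - 104)*x**2 = -80*x**2)
O(-1847)/P = (-80*(-1847)**2)/(1/2322654) = -80*3411409*2322654 = -272912720*2322654 = -633881820758880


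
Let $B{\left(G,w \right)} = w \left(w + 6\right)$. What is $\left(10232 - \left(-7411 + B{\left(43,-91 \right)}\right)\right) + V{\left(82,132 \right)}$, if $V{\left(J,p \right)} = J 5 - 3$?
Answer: $10315$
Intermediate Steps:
$B{\left(G,w \right)} = w \left(6 + w\right)$
$V{\left(J,p \right)} = -3 + 5 J$ ($V{\left(J,p \right)} = 5 J - 3 = -3 + 5 J$)
$\left(10232 - \left(-7411 + B{\left(43,-91 \right)}\right)\right) + V{\left(82,132 \right)} = \left(10232 + \left(7411 - - 91 \left(6 - 91\right)\right)\right) + \left(-3 + 5 \cdot 82\right) = \left(10232 + \left(7411 - \left(-91\right) \left(-85\right)\right)\right) + \left(-3 + 410\right) = \left(10232 + \left(7411 - 7735\right)\right) + 407 = \left(10232 - 324\right) + 407 = 9908 + 407 = 10315$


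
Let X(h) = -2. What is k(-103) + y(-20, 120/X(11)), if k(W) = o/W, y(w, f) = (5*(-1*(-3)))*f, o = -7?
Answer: -92693/103 ≈ -899.93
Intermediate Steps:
y(w, f) = 15*f (y(w, f) = (5*3)*f = 15*f)
k(W) = -7/W
k(-103) + y(-20, 120/X(11)) = -7/(-103) + 15*(120/(-2)) = -7*(-1/103) + 15*(120*(-1/2)) = 7/103 + 15*(-60) = 7/103 - 900 = -92693/103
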